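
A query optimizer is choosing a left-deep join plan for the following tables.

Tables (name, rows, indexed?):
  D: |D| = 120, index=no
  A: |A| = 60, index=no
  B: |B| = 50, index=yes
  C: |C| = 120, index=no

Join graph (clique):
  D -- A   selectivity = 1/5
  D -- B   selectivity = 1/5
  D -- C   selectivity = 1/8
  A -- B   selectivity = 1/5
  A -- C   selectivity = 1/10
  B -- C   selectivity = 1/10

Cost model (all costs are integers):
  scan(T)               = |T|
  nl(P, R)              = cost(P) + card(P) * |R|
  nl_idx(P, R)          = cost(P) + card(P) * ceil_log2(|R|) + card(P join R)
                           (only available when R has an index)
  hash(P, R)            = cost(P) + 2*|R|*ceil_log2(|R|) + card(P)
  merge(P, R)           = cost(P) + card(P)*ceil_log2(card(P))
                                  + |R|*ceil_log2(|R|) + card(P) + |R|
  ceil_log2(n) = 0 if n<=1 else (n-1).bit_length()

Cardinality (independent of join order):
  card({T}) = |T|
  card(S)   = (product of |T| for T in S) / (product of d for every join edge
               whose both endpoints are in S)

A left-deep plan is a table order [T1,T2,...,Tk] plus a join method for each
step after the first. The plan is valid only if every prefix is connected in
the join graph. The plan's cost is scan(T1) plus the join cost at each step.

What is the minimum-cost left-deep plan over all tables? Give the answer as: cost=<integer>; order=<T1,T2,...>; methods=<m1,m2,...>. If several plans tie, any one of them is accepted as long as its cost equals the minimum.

cost=4560; order=C,B,A,D; methods=hash,hash,hash

Selinger DP (subsets sized 1..n):
  {D}: scan cost=120, card=120
  {A}: scan cost=60, card=60
  {B}: scan cost=50, card=50
  {C}: scan cost=120, card=120
  {AD}: card=1440; try (A,hash)→960, (D,merge)→1440, (A,merge)→1500, (D,hash)→1800, (D,nl)→7260, (A,nl)→7320; best=960 via (A,hash)
  {BD}: card=1200; try (B,hash)→840, (D,merge)→1360, (B,merge)→1430, (D,hash)→1780, (B,nl_idx)→2040, (D,nl)→6050 …(+1); best=840 via (B,hash)
  {CD}: card=1800; try (D,hash)→1920, (C,hash)→1920, (D,merge)→2040, (C,merge)→2040, (D,nl)→14520, (C,nl)→14520; best=1920 via (D,hash)
  {AB}: card=600; try (B,hash)→720, (A,hash)→820, (A,merge)→820, (B,merge)→830, (B,nl_idx)→1020, (A,nl)→3050 …(+1); best=720 via (B,hash)
  {AC}: card=720; try (A,hash)→960, (C,merge)→1440, (A,merge)→1500, (C,hash)→1800, (C,nl)→7260, (A,nl)→7320; best=960 via (A,hash)
  {BC}: card=600; try (B,hash)→840, (C,merge)→1360, (B,merge)→1430, (B,nl_idx)→1440, (C,hash)→1780, (C,nl)→6050 …(+1); best=840 via (B,hash)
  {ABD}: card=2880; try (A,hash)→2760, (D,hash)→3000, (B,hash)→3000, (D,merge)→8280, (B,nl_idx)→12480, (A,merge)→15660 …(+4); best=2760 via (A,hash)
  {ACD}: card=2160; try (D,hash)→3360, (C,hash)→4080, (A,hash)→4440, (D,merge)→9840, (C,merge)→19200, (A,merge)→23940 …(+3); best=3360 via (D,hash)
  {BCD}: card=1800; try (D,hash)→3120, (C,hash)→3720, (B,hash)→4320, (D,merge)→8400, (B,nl_idx)→14520, (C,merge)→16200 …(+4); best=3120 via (D,hash)
  {ABC}: card=720; try (A,hash)→2160, (B,hash)→2280, (C,hash)→3000, (B,nl_idx)→6000, (A,merge)→7860, (C,merge)→8280 …(+4); best=2160 via (A,hash)
  {ABCD}: card=432; try (D,hash)→4560, (A,hash)→5640, (B,hash)→6120, (C,hash)→7320, (D,merge)→11040, (B,nl_idx)→16752 …(+7); best=4560 via (D,hash)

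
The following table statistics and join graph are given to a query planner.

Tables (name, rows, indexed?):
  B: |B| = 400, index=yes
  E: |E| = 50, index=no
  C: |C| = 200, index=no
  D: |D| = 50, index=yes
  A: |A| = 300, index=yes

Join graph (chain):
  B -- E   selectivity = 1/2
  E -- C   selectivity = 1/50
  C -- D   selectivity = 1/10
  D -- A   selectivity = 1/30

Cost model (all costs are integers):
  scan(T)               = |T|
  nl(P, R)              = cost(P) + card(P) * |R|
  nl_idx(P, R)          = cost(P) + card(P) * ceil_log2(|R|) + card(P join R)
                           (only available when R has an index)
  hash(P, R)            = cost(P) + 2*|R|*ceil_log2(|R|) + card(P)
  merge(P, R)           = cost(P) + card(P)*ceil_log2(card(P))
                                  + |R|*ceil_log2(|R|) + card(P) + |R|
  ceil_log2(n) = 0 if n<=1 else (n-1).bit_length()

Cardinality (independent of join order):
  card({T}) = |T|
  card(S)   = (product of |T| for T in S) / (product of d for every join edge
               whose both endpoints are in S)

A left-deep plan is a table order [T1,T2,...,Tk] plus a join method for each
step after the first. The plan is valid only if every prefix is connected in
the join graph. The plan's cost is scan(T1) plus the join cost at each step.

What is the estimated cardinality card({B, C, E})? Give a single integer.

40000

Tables in S: B(400), C(200), E(50)
Edges inside S: B-E(d=2), E-C(d=50)
numerator = 400 * 200 * 50 = 4000000
denominator = 2 * 50 = 100
card(S) = 4000000 / 100 = 40000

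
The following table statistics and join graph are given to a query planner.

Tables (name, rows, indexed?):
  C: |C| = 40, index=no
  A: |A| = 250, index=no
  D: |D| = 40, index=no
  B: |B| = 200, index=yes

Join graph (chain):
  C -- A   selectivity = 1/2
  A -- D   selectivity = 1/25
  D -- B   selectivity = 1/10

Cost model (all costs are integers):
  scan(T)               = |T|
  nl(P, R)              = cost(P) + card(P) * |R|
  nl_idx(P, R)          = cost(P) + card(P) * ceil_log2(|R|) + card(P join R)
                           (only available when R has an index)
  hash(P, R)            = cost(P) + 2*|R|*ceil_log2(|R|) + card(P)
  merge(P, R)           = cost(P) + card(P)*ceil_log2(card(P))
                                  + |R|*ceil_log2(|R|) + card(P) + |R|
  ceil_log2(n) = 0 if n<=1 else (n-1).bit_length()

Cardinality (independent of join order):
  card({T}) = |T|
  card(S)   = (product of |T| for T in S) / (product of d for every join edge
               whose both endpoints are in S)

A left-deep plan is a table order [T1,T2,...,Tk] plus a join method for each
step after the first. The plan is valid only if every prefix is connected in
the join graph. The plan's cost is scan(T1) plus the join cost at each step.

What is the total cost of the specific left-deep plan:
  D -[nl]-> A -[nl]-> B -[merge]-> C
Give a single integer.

202320

step 1: scan D: cost=40, card=40
step 2: join A via nl
    card(P join A) = 40*250/(25) = 400
    cost = 40 + 40*250 = 10040
step 3: join B via nl
    card(P join B) = 400*200/(10) = 8000
    cost = 10040 + 400*200 = 90040
step 4: join C via merge
    card(P join C) = 8000*40/(2) = 160000
    cost = 90040 + 8000*13 + 40*6 + 8000 + 40 = 202320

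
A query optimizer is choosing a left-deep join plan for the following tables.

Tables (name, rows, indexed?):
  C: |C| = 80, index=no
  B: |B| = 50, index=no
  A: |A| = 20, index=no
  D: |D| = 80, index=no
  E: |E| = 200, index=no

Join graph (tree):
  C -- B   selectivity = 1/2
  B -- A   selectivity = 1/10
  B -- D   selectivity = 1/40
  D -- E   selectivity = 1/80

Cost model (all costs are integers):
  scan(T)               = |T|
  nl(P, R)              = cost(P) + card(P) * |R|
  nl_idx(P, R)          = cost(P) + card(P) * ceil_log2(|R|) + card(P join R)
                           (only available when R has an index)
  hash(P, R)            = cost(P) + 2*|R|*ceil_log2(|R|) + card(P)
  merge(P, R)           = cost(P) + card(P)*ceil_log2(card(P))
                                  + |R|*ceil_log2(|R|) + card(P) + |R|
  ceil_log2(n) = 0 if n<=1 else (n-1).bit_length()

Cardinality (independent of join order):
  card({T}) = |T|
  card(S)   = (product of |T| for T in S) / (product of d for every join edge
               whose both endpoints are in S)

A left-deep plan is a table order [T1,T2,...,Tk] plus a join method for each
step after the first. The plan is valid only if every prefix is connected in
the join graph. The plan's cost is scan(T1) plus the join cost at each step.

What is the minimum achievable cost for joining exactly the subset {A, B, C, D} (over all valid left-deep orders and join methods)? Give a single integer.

2380

Selinger DP over subsets of {A,B,C,D}:
  {C}: scan cost=80, card=80
  {B}: scan cost=50, card=50
  {A}: scan cost=20, card=20
  {D}: scan cost=80, card=80
  {BC}: card=2000; try (B,hash)→760, (C,merge)→1040, (B,merge)→1070, (C,hash)→1220, (C,nl)→4050, (B,nl)→4080; best=760 via (B,hash)
  {AB}: card=100; try (A,hash)→300, (B,merge)→490, (A,merge)→520, (B,hash)→640, (B,nl)→1020, (A,nl)→1050; best=300 via (A,hash)
  {BD}: card=100; try (B,hash)→760, (D,merge)→1040, (B,merge)→1070, (D,hash)→1220, (D,nl)→4050, (B,nl)→4080; best=760 via (B,hash)
  {ABC}: card=4000; try (C,hash)→1520, (C,merge)→1740, (A,hash)→2960, (C,nl)→8300, (A,merge)→24880, (A,nl)→40760; best=1520 via (C,hash)
  {BCD}: card=4000; try (C,hash)→1980, (C,merge)→2200, (D,hash)→3880, (C,nl)→8760, (D,merge)→25400, (D,nl)→160760; best=1980 via (C,hash)
  {ABD}: card=200; try (A,hash)→1060, (D,hash)→1520, (A,merge)→1680, (D,merge)→1740, (A,nl)→2760, (D,nl)→8300; best=1060 via (A,hash)
  {ABCD}: card=8000; try (C,hash)→2380, (C,merge)→3500, (A,hash)→6180, (D,hash)→6640, (C,nl)→17060, (A,merge)→54100 …(+3); best=2380 via (C,hash)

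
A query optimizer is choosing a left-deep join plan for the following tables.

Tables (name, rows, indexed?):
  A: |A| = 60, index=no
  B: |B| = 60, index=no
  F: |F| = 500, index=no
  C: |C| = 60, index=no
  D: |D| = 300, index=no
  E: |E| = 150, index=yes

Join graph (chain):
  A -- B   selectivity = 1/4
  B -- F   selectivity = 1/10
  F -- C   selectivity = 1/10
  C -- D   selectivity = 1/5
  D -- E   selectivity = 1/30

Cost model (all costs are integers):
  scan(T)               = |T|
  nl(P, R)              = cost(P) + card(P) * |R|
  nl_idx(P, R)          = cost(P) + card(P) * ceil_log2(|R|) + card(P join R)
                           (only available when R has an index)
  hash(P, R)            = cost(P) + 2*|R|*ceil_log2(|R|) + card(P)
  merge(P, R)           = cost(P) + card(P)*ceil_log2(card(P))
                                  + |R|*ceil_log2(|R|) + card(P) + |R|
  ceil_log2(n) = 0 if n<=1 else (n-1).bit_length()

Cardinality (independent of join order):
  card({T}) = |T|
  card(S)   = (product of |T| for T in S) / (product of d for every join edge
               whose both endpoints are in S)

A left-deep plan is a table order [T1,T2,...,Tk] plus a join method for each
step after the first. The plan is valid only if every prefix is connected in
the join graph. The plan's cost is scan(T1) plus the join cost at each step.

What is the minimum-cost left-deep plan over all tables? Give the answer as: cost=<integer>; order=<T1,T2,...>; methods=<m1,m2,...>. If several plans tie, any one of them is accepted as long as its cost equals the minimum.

Selinger DP (subsets sized 1..n):
  {A}: scan cost=60, card=60
  {B}: scan cost=60, card=60
  {F}: scan cost=500, card=500
  {C}: scan cost=60, card=60
  {D}: scan cost=300, card=300
  {E}: scan cost=150, card=150
  {AB}: card=900; try (B,hash)→840, (A,hash)→840, (B,merge)→900, (A,merge)→900, (B,nl)→3660, (A,nl)→3660; best=840 via (B,hash)
  {BF}: card=3000; try (B,hash)→1720, (F,merge)→5480, (B,merge)→5920, (F,hash)→9120, (F,nl)→30060, (B,nl)→30500; best=1720 via (B,hash)
  {CF}: card=3000; try (C,hash)→1720, (F,merge)→5480, (C,merge)→5920, (F,hash)→9120, (F,nl)→30060, (C,nl)→30500; best=1720 via (C,hash)
  {CD}: card=3600; try (C,hash)→1320, (D,merge)→3480, (C,merge)→3720, (D,hash)→5520, (D,nl)→18060, (C,nl)→18300; best=1320 via (C,hash)
  {DE}: card=1500; try (E,hash)→3000, (E,nl_idx)→4200, (D,merge)→4500, (E,merge)→4650, (D,hash)→5700, (D,nl)→45150 …(+1); best=3000 via (E,hash)
  {ABF}: card=45000; try (A,hash)→5440, (F,hash)→10740, (F,merge)→15740, (A,merge)→41140, (A,nl)→181720, (F,nl)→450840; best=5440 via (A,hash)
  {BCF}: card=18000; try (C,hash)→5440, (B,hash)→5440, (C,merge)→41140, (B,merge)→41140, (C,nl)→181720, (B,nl)→181720; best=5440 via (C,hash)
  {CDF}: card=180000; try (D,hash)→10120, (F,hash)→13920, (D,merge)→43720, (F,merge)→53120, (D,nl)→901720, (F,nl)→1801320; best=10120 via (D,hash)
  {CDE}: card=18000; try (C,hash)→5220, (E,hash)→7320, (C,merge)→21420, (E,nl_idx)→48120, (E,merge)→49470, (C,nl)→93000 …(+1); best=5220 via (C,hash)
  {ABCF}: card=270000; try (A,hash)→24160, (C,hash)→51160, (A,merge)→293860, (C,merge)→770860, (A,nl)→1085440, (C,nl)→2705440; best=24160 via (A,hash)
  {BCDF}: card=1080000; try (D,hash)→28840, (B,hash)→190840, (D,merge)→296440, (B,merge)→3430540, (D,nl)→5405440, (B,nl)→10810120; best=28840 via (D,hash)
  {CDEF}: card=900000; try (F,hash)→32220, (E,hash)→192520, (F,merge)→298220, (E,nl_idx)→2350120, (E,merge)→3431470, (F,nl)→9005220 …(+1); best=32220 via (F,hash)
  {ABCDF}: card=16200000; try (D,hash)→299560, (A,hash)→1109560, (D,merge)→5427160, (A,merge)→23789260, (A,nl)→64828840, (D,nl)→81024160; best=299560 via (D,hash)
  {BCDEF}: card=5400000; try (B,hash)→932940, (E,hash)→1111240, (E,nl_idx)→14068840, (B,merge)→18932640, (E,merge)→23790190, (B,nl)→54032220 …(+1); best=932940 via (B,hash)
  {ABCDEF}: card=81000000; try (A,hash)→6333660, (E,hash)→16501960, (A,merge)→130533360, (E,nl_idx)→210899560, (A,nl)→324932940, (E,merge)→405300910 …(+1); best=6333660 via (A,hash)

cost=6333660; order=D,E,C,F,B,A; methods=hash,hash,hash,hash,hash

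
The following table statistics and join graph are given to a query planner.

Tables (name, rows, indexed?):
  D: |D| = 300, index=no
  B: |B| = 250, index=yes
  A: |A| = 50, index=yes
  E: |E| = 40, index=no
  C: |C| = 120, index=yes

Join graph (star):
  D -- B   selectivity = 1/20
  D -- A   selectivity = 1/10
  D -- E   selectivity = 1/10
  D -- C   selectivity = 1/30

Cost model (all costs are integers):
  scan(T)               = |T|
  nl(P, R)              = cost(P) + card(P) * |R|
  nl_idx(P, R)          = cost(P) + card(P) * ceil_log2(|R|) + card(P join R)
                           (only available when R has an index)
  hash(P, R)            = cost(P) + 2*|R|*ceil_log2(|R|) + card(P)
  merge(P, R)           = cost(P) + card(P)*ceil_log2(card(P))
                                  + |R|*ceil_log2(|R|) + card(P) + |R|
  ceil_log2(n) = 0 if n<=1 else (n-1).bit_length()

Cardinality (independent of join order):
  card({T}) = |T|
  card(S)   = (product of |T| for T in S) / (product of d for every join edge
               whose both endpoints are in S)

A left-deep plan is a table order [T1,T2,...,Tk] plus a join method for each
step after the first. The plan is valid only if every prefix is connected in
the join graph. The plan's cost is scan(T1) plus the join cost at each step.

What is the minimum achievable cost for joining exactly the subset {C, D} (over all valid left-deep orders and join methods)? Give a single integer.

Selinger DP over subsets of {C,D}:
  {D}: scan cost=300, card=300
  {C}: scan cost=120, card=120
  {CD}: card=1200; try (C,hash)→2280, (C,nl_idx)→3600, (D,merge)→4080, (C,merge)→4260, (D,hash)→5640, (D,nl)→36120 …(+1); best=2280 via (C,hash)

2280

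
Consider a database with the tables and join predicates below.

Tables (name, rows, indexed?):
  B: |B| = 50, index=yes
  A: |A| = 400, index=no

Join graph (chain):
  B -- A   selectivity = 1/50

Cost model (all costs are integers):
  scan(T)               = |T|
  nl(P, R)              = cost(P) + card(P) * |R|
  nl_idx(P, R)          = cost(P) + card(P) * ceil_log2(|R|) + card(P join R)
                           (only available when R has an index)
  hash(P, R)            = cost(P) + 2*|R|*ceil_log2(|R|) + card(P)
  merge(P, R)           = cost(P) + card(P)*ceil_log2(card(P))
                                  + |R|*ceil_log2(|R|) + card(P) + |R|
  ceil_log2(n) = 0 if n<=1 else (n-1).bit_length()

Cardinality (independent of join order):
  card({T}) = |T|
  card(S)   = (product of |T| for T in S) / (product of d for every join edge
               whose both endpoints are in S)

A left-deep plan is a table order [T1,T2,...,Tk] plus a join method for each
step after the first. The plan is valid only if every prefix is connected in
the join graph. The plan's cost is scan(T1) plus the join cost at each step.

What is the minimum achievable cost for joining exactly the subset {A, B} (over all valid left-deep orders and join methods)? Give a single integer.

Selinger DP over subsets of {A,B}:
  {B}: scan cost=50, card=50
  {A}: scan cost=400, card=400
  {AB}: card=400; try (B,hash)→1400, (B,nl_idx)→3200, (A,merge)→4400, (B,merge)→4750, (A,hash)→7300, (A,nl)→20050 …(+1); best=1400 via (B,hash)

1400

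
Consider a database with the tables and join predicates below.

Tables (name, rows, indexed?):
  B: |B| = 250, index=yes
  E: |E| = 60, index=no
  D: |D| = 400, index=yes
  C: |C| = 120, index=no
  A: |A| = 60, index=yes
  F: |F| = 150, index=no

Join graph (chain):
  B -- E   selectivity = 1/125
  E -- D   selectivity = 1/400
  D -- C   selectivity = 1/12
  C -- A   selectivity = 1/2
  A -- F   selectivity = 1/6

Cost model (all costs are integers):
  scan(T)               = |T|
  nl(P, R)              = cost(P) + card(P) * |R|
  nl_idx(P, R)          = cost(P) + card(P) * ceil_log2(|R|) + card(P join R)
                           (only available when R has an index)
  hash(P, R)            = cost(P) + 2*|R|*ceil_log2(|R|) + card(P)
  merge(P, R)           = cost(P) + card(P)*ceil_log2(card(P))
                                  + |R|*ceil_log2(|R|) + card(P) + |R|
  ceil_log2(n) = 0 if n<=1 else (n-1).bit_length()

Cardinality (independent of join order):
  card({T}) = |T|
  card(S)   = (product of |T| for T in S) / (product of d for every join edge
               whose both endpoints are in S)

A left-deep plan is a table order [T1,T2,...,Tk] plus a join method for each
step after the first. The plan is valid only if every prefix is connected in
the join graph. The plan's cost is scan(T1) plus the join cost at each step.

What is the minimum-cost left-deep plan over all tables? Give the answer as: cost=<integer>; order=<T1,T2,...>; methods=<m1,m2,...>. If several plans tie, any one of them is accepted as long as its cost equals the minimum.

Selinger DP (subsets sized 1..n):
  {B}: scan cost=250, card=250
  {E}: scan cost=60, card=60
  {D}: scan cost=400, card=400
  {C}: scan cost=120, card=120
  {A}: scan cost=60, card=60
  {F}: scan cost=150, card=150
  {BE}: card=120; try (B,nl_idx)→660, (E,hash)→1220, (B,merge)→2730, (E,merge)→2920, (B,hash)→4120, (B,nl)→15060 …(+1); best=660 via (B,nl_idx)
  {DE}: card=60; try (D,nl_idx)→660, (E,hash)→1520, (D,merge)→4480, (E,merge)→4820, (D,hash)→7320, (D,nl)→24060 …(+1); best=660 via (D,nl_idx)
  {CD}: card=4000; try (C,hash)→2480, (D,merge)→5080, (D,nl_idx)→5200, (C,merge)→5360, (D,hash)→7440, (D,nl)→48120 …(+1); best=2480 via (C,hash)
  {AC}: card=3600; try (A,hash)→960, (C,merge)→1440, (A,merge)→1500, (C,hash)→1800, (A,nl_idx)→4440, (C,nl)→7260 …(+1); best=960 via (A,hash)
  {AF}: card=1500; try (A,hash)→1020, (F,merge)→1830, (A,merge)→1920, (F,hash)→2520, (A,nl_idx)→2550, (F,nl)→9060 …(+1); best=1020 via (A,hash)
  {BDE}: card=120; try (B,nl_idx)→1260, (D,nl_idx)→1860, (B,merge)→3330, (B,hash)→4720, (D,merge)→5620, (D,hash)→7980 …(+2); best=1260 via (B,nl_idx)
  {CDE}: card=600; try (C,merge)→2040, (C,hash)→2400, (E,hash)→7200, (C,nl)→7860, (E,merge)→54900, (E,nl)→242480; best=2040 via (C,merge)
  {ACD}: card=120000; try (A,hash)→7200, (D,hash)→11760, (D,merge)→51760, (A,merge)→54900, (A,nl_idx)→146480, (D,nl_idx)→153360 …(+2); best=7200 via (A,hash)
  {ACF}: card=90000; try (C,hash)→4200, (F,hash)→6960, (C,merge)→19980, (F,merge)→49110, (C,nl)→181020, (F,nl)→540960; best=4200 via (C,hash)
  {BCDE}: card=1200; try (C,hash)→3060, (C,merge)→3180, (B,hash)→6640, (B,nl_idx)→8040, (B,merge)→10890, (C,nl)→15660 …(+1); best=3060 via (C,hash)
  {ACDE}: card=18000; try (A,hash)→3360, (A,merge)→9060, (A,nl_idx)→23640, (A,nl)→38040, (E,hash)→127920, (E,merge)→2167620 …(+1); best=3360 via (A,hash)
  {ACDF}: card=3000000; try (D,hash)→101400, (F,hash)→129600, (D,merge)→1628200, (F,merge)→2168550, (D,nl_idx)→3814200, (F,nl)→18007200 …(+1); best=101400 via (D,hash)
  {ABCDE}: card=36000; try (A,hash)→4980, (A,merge)→17880, (B,hash)→25360, (A,nl_idx)→46260, (A,nl)→75060, (B,nl_idx)→183360 …(+2); best=4980 via (A,hash)
  {ACDEF}: card=450000; try (F,hash)→23760, (F,merge)→292710, (F,nl)→2703360, (E,hash)→3102120, (E,merge)→69101820, (E,nl)→180101400; best=23760 via (F,hash)
  {ABCDEF}: card=900000; try (F,hash)→43380, (B,hash)→477760, (F,merge)→618330, (B,nl_idx)→4523760, (F,nl)→5404980, (B,merge)→9026010 …(+1); best=43380 via (F,hash)

cost=43380; order=E,D,B,C,A,F; methods=nl_idx,nl_idx,hash,hash,hash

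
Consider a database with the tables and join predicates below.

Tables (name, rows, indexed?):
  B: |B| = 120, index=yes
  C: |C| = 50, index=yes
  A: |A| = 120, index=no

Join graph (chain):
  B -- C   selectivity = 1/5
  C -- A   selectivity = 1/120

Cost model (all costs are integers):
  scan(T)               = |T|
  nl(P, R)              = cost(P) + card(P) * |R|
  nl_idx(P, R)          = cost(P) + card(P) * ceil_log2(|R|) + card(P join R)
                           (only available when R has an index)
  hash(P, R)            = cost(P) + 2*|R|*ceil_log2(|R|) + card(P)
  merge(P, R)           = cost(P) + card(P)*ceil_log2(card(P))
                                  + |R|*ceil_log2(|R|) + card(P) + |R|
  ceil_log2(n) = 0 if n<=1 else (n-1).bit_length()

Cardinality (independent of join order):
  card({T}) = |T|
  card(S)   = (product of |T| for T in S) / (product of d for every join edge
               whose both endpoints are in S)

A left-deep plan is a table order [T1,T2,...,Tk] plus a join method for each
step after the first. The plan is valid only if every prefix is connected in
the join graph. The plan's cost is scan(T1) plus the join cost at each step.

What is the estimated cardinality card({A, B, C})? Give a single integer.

1200

Tables in S: A(120), B(120), C(50)
Edges inside S: B-C(d=5), C-A(d=120)
numerator = 120 * 120 * 50 = 720000
denominator = 5 * 120 = 600
card(S) = 720000 / 600 = 1200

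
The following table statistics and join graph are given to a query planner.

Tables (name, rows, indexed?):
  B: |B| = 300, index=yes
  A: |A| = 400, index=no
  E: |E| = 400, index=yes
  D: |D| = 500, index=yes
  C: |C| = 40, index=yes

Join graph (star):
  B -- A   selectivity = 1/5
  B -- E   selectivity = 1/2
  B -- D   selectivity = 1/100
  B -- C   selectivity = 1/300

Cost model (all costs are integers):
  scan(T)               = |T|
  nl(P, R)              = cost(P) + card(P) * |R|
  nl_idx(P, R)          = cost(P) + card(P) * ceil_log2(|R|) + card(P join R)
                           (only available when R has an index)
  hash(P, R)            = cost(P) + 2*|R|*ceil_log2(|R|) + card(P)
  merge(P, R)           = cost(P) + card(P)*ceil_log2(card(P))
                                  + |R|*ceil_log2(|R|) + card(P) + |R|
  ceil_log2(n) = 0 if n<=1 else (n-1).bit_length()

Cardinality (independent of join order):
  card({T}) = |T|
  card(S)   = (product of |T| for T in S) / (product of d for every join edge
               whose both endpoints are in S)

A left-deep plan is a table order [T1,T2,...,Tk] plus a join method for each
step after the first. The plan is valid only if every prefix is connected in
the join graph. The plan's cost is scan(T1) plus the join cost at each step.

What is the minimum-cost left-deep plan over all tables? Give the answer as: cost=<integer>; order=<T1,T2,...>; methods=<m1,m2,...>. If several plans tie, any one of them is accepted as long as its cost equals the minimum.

cost=30000; order=C,B,D,A,E; methods=nl_idx,nl_idx,merge,hash

Selinger DP (subsets sized 1..n):
  {B}: scan cost=300, card=300
  {A}: scan cost=400, card=400
  {E}: scan cost=400, card=400
  {D}: scan cost=500, card=500
  {C}: scan cost=40, card=40
  {AB}: card=24000; try (B,hash)→6200, (A,merge)→7300, (B,merge)→7400, (A,hash)→7800, (B,nl_idx)→28000, (A,nl)→120300 …(+1); best=6200 via (B,hash)
  {BE}: card=60000; try (B,hash)→6200, (E,merge)→7300, (B,merge)→7400, (E,hash)→7800, (E,nl_idx)→63000, (B,nl_idx)→64000 …(+2); best=6200 via (B,hash)
  {BD}: card=1500; try (D,nl_idx)→4500, (B,hash)→6400, (B,nl_idx)→6500, (D,merge)→8300, (B,merge)→8500, (D,hash)→9600 …(+2); best=4500 via (D,nl_idx)
  {BC}: card=40; try (B,nl_idx)→440, (C,hash)→1080, (C,nl_idx)→2140, (B,merge)→3320, (C,merge)→3580, (B,hash)→5480 …(+2); best=440 via (B,nl_idx)
  {ABE}: card=4800000; try (E,hash)→37400, (A,hash)→73400, (E,merge)→394200, (A,merge)→1030200, (E,nl_idx)→5022200, (E,nl)→9606200 …(+1); best=37400 via (E,hash)
  {ABD}: card=120000; try (A,hash)→13200, (A,merge)→26500, (D,hash)→39200, (D,nl_idx)→342200, (D,merge)→395200, (A,nl)→604500 …(+1); best=13200 via (A,hash)
  {ABC}: card=3200; try (A,merge)→4720, (A,hash)→7680, (A,nl)→16440, (C,hash)→30680, (C,nl_idx)→153400, (C,merge)→390480 …(+1); best=4720 via (A,merge)
  {BDE}: card=300000; try (E,hash)→13200, (E,merge)→26500, (D,hash)→75200, (E,nl_idx)→318000, (E,nl)→604500, (D,nl_idx)→846200 …(+2); best=13200 via (E,hash)
  {BCE}: card=8000; try (E,merge)→4720, (E,hash)→7680, (E,nl_idx)→8800, (E,nl)→16440, (C,hash)→66680, (C,nl_idx)→374200 …(+2); best=4720 via (E,merge)
  {BCD}: card=200; try (D,nl_idx)→1000, (D,merge)→5720, (C,hash)→6480, (D,hash)→9480, (C,nl_idx)→13700, (D,nl)→20440 …(+2); best=1000 via (D,nl_idx)
  {ABDE}: card=24000000; try (E,hash)→140400, (A,hash)→320400, (E,merge)→2177200, (D,hash)→4846400, (A,merge)→6017200, (E,nl_idx)→25093200 …(+5); best=140400 via (E,hash)
  {ABCE}: card=640000; try (E,hash)→15120, (A,hash)→19920, (E,merge)→50320, (A,merge)→120720, (E,nl_idx)→673520, (E,nl)→1284720 …(+5); best=15120 via (E,hash)
  {ABCD}: card=16000; try (A,merge)→6800, (A,hash)→8400, (D,hash)→16920, (D,nl_idx)→49520, (D,merge)→51320, (A,nl)→81000 …(+5); best=6800 via (A,merge)
  {BCDE}: card=40000; try (E,merge)→6800, (E,hash)→8400, (D,hash)→21720, (E,nl_idx)→42800, (E,nl)→81000, (D,nl_idx)→116720 …(+6); best=6800 via (E,merge)
  {ABCDE}: card=3200000; try (E,hash)→30000, (A,hash)→54000, (E,merge)→250800, (D,hash)→664120, (A,merge)→690800, (E,nl_idx)→3350800 …(+9); best=30000 via (E,hash)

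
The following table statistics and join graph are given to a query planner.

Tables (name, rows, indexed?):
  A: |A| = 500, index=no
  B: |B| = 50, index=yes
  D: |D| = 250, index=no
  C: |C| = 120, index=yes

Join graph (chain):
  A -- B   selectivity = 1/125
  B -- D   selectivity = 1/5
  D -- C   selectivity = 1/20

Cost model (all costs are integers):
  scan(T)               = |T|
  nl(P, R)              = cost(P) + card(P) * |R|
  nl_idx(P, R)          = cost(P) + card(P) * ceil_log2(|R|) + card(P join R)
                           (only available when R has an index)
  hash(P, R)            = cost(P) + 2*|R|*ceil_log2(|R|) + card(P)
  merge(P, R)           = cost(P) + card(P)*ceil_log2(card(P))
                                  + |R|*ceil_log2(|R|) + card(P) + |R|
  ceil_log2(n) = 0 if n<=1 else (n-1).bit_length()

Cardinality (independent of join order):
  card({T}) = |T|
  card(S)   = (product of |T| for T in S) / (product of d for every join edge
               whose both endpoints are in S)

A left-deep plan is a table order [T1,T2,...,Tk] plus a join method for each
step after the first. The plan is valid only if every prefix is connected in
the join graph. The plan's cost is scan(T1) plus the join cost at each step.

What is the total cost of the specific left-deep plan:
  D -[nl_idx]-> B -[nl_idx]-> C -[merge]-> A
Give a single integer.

step 1: scan D: cost=250, card=250
step 2: join B via nl_idx
    card(P join B) = 250*50/(5) = 2500
    cost = 250 + 250*6 + 2500 = 4250
step 3: join C via nl_idx
    card(P join C) = 2500*120/(20) = 15000
    cost = 4250 + 2500*7 + 15000 = 36750
step 4: join A via merge
    card(P join A) = 15000*500/(125) = 60000
    cost = 36750 + 15000*14 + 500*9 + 15000 + 500 = 266750

266750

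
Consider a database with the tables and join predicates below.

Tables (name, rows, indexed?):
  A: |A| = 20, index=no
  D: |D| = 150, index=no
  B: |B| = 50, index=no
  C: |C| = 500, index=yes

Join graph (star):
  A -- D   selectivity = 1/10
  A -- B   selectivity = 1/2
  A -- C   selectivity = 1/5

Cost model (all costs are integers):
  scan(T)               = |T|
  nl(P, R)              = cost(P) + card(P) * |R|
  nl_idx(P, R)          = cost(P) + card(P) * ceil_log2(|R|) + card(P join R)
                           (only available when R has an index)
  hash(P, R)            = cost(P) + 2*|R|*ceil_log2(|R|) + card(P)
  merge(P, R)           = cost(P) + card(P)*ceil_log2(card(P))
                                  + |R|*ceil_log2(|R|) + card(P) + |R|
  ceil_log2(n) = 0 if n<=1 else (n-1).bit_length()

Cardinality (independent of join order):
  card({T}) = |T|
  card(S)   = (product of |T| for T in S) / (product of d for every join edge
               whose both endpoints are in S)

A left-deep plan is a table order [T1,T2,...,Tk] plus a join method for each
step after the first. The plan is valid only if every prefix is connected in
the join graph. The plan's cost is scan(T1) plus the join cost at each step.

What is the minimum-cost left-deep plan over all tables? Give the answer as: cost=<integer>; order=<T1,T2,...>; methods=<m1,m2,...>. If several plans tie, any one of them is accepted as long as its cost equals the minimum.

cost=17900; order=D,A,B,C; methods=hash,hash,hash

Selinger DP (subsets sized 1..n):
  {A}: scan cost=20, card=20
  {D}: scan cost=150, card=150
  {B}: scan cost=50, card=50
  {C}: scan cost=500, card=500
  {AD}: card=300; try (A,hash)→500, (D,merge)→1490, (A,merge)→1620, (D,hash)→2440, (D,nl)→3020, (A,nl)→3150; best=500 via (A,hash)
  {AB}: card=500; try (A,hash)→300, (B,merge)→490, (A,merge)→520, (B,hash)→640, (B,nl)→1020, (A,nl)→1050; best=300 via (A,hash)
  {AC}: card=2000; try (A,hash)→1200, (C,nl_idx)→2200, (C,merge)→5140, (A,merge)→5620, (C,hash)→9040, (C,nl)→10020 …(+1); best=1200 via (A,hash)
  {ABD}: card=7500; try (B,hash)→1400, (D,hash)→3200, (B,merge)→3850, (D,merge)→6650, (B,nl)→15500, (D,nl)→75300; best=1400 via (B,hash)
  {ACD}: card=30000; try (D,hash)→5600, (C,merge)→8500, (C,hash)→9800, (D,merge)→26550, (C,nl_idx)→33200, (C,nl)→150500 …(+1); best=5600 via (D,hash)
  {ABC}: card=50000; try (B,hash)→3800, (C,hash)→9800, (C,merge)→10300, (B,merge)→25550, (C,nl_idx)→54800, (B,nl)→101200 …(+1); best=3800 via (B,hash)
  {ABCD}: card=750000; try (C,hash)→17900, (B,hash)→36200, (D,hash)→56200, (C,merge)→111400, (B,merge)→485950, (C,nl_idx)→818900 …(+4); best=17900 via (C,hash)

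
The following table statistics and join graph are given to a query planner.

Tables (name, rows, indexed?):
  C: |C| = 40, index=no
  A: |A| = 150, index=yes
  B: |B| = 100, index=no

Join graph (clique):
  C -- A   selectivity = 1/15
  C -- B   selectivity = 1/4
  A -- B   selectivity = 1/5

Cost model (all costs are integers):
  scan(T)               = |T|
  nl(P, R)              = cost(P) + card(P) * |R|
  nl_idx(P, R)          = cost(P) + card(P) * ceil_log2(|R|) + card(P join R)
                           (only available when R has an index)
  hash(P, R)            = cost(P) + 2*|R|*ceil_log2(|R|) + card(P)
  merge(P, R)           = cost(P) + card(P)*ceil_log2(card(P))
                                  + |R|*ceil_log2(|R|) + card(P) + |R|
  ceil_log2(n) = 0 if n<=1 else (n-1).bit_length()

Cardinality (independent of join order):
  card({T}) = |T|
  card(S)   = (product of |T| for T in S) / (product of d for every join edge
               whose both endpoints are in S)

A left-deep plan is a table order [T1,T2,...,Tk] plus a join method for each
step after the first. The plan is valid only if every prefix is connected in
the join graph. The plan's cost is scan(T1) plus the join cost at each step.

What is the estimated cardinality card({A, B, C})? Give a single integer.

Tables in S: A(150), B(100), C(40)
Edges inside S: C-A(d=15), C-B(d=4), A-B(d=5)
numerator = 150 * 100 * 40 = 600000
denominator = 15 * 4 * 5 = 300
card(S) = 600000 / 300 = 2000

2000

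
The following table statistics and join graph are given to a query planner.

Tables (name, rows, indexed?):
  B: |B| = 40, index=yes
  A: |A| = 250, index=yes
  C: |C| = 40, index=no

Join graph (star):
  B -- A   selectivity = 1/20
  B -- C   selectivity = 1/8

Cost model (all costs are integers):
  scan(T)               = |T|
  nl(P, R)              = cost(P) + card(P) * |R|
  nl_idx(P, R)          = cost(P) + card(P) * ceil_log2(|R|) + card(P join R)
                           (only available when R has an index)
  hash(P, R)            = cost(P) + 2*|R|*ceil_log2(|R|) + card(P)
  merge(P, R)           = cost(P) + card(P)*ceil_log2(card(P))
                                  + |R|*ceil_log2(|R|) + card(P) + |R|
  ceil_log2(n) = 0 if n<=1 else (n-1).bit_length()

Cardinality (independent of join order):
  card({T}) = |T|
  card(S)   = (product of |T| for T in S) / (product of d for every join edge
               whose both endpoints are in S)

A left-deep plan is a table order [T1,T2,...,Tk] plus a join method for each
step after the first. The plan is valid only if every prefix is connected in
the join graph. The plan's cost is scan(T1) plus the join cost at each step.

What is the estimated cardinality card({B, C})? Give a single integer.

200

Tables in S: B(40), C(40)
Edges inside S: B-C(d=8)
numerator = 40 * 40 = 1600
denominator = 8 = 8
card(S) = 1600 / 8 = 200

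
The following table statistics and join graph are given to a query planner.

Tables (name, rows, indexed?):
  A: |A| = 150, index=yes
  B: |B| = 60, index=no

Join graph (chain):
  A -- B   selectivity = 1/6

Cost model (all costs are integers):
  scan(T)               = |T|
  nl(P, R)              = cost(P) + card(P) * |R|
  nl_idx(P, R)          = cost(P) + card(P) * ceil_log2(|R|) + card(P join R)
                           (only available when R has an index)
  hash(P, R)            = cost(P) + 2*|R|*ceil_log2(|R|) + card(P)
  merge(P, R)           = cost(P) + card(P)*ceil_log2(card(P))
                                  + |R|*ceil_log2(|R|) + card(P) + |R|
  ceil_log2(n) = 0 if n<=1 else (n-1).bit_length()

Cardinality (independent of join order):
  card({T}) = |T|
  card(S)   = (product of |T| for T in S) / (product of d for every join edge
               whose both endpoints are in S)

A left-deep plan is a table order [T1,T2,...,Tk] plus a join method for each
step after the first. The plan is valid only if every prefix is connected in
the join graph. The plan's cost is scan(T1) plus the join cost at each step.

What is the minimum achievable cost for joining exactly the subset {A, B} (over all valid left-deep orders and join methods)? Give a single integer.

Selinger DP over subsets of {A,B}:
  {A}: scan cost=150, card=150
  {B}: scan cost=60, card=60
  {AB}: card=1500; try (B,hash)→1020, (A,merge)→1830, (B,merge)→1920, (A,nl_idx)→2040, (A,hash)→2520, (A,nl)→9060 …(+1); best=1020 via (B,hash)

1020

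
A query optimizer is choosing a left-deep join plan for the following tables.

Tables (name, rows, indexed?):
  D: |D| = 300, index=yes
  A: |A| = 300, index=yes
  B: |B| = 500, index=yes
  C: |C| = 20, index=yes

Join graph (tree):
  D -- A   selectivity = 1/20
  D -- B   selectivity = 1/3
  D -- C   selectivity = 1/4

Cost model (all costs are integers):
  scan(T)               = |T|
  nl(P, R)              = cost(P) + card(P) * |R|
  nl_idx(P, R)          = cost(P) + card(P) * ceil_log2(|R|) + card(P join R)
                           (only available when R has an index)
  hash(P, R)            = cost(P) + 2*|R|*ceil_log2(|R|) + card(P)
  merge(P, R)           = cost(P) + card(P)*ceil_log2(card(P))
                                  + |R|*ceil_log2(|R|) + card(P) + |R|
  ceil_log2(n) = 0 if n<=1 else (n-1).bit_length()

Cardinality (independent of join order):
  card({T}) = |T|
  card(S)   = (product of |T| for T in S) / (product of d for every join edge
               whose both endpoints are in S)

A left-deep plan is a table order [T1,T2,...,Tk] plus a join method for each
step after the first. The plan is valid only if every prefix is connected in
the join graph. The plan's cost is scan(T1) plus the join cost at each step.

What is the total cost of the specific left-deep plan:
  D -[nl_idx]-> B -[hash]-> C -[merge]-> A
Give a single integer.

step 1: scan D: cost=300, card=300
step 2: join B via nl_idx
    card(P join B) = 300*500/(3) = 50000
    cost = 300 + 300*9 + 50000 = 53000
step 3: join C via hash
    card(P join C) = 50000*20/(4) = 250000
    cost = 53000 + 2*20*5 + 50000 = 103200
step 4: join A via merge
    card(P join A) = 250000*300/(20) = 3750000
    cost = 103200 + 250000*18 + 300*9 + 250000 + 300 = 4856200

4856200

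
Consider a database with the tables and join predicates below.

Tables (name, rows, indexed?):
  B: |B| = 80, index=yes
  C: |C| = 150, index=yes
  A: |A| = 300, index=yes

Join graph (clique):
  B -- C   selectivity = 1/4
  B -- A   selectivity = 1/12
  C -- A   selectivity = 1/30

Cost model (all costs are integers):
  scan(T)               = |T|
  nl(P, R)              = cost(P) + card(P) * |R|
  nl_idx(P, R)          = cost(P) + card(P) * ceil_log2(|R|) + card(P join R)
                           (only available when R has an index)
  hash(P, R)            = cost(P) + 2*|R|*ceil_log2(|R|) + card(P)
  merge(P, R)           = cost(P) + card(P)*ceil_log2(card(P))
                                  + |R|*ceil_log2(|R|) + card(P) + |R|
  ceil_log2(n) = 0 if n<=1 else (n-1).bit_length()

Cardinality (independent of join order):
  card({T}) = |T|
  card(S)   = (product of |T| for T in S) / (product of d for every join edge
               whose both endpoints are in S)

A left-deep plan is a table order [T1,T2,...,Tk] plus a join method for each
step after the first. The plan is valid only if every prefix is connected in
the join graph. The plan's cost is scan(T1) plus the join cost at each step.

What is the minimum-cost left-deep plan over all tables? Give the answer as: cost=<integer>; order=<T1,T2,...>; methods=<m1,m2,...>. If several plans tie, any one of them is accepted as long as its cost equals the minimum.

cost=5620; order=A,C,B; methods=hash,hash

Selinger DP (subsets sized 1..n):
  {B}: scan cost=80, card=80
  {C}: scan cost=150, card=150
  {A}: scan cost=300, card=300
  {BC}: card=3000; try (B,hash)→1420, (C,merge)→2070, (B,merge)→2140, (C,hash)→2560, (C,nl_idx)→3720, (B,nl_idx)→4200 …(+2); best=1420 via (B,hash)
  {AB}: card=2000; try (B,hash)→1720, (A,nl_idx)→2800, (A,merge)→3720, (B,merge)→3940, (B,nl_idx)→4400, (A,hash)→5560 …(+2); best=1720 via (B,hash)
  {AC}: card=1500; try (C,hash)→3000, (A,nl_idx)→3000, (C,nl_idx)→4200, (A,merge)→4500, (C,merge)→4650, (A,hash)→5700 …(+2); best=3000 via (C,hash)
  {ABC}: card=2500; try (B,hash)→5620, (C,hash)→6120, (A,hash)→9820, (B,nl_idx)→16000, (C,nl_idx)→20220, (B,merge)→21640 …(+6); best=5620 via (B,hash)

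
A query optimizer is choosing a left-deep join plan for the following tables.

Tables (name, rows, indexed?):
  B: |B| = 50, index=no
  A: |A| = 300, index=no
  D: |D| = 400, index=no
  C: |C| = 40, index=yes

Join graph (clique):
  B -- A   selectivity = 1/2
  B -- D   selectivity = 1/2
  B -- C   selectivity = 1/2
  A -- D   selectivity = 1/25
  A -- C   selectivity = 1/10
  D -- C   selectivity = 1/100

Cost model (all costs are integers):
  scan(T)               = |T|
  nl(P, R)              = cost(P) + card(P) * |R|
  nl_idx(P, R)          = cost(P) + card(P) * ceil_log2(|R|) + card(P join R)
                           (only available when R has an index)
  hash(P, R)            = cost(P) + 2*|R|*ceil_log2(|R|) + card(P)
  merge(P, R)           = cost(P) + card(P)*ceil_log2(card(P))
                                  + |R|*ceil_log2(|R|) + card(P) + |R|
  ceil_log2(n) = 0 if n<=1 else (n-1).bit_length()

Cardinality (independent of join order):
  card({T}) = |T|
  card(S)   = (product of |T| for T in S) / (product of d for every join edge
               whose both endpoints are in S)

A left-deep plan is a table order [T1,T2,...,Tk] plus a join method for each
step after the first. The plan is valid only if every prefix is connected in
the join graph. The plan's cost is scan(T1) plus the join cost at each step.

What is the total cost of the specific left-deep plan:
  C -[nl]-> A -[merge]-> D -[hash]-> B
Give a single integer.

step 1: scan C: cost=40, card=40
step 2: join A via nl
    card(P join A) = 40*300/(10) = 1200
    cost = 40 + 40*300 = 12040
step 3: join D via merge
    card(P join D) = 1200*400/(25*100) = 192
    cost = 12040 + 1200*11 + 400*9 + 1200 + 400 = 30440
step 4: join B via hash
    card(P join B) = 192*50/(2*2*2) = 1200
    cost = 30440 + 2*50*6 + 192 = 31232

31232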